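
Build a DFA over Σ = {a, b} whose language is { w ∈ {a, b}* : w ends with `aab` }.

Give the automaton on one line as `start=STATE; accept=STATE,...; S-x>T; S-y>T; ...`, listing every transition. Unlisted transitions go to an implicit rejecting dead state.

Remember how much of `aab` the current input suffix matches. State q0 means no match yet; q1 means the last symbol is `a`; q2 means the last 2 symbols are `aa`; q3 means the last 3 symbols are `aab`. Only q3 accepts. On a mismatch, fall back to the longest proper suffix that is still a prefix of `aab`.
With 4 states:
        a   b  
>  q0   q1  q0 
   q1   q2  q0 
   q2   q2  q3 
 * q3   q1  q0 
(> = start, * = accepting)

start=q0; accept=q3; q0-a>q1; q0-b>q0; q1-a>q2; q1-b>q0; q2-a>q2; q2-b>q3; q3-a>q1; q3-b>q0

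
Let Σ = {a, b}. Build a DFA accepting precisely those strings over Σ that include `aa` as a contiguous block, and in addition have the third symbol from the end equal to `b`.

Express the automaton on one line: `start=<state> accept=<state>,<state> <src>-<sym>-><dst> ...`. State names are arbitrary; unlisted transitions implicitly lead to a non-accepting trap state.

Handle the two conditions separately and then intersect. The first has 3 states tracking whether and how much of `aa` has been seen; the second has 15 states tracking the last 3 symbols read. A product state is a pair (one from each), accepting exactly when both do. Equivalent product states are then merged.
With 12 states:
          a    b  
>  q0     q1   q2 
   q1     q3   q2 
   q2     q4   q2 
   q3     q3   q5 
   q4     q6   q2 
   q5     q7   q8 
 * q6     q3   q5 
   q7     q6   q9 
   q8    q10  q11 
 * q9     q7   q8 
 * q10    q6   q9 
 * q11   q10  q11 
(> = start, * = accepting)

start=q0 accept=q6,q9,q10,q11 q0-a->q1 q0-b->q2 q1-a->q3 q1-b->q2 q2-a->q4 q2-b->q2 q3-a->q3 q3-b->q5 q4-a->q6 q4-b->q2 q5-a->q7 q5-b->q8 q6-a->q3 q6-b->q5 q7-a->q6 q7-b->q9 q8-a->q10 q8-b->q11 q9-a->q7 q9-b->q8 q10-a->q6 q10-b->q9 q11-a->q10 q11-b->q11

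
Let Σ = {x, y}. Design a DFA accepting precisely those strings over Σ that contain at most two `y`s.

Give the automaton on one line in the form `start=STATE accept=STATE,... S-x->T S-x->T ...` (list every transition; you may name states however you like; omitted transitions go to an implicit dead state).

start=S0 accept=S0,S1,S2 S0-x->S0 S0-y->S1 S1-x->S1 S1-y->S2 S2-x->S2 S2-y->S3 S3-x->S3 S3-y->S3

Count `y`s, saturating at 3: states S0 through S2 mean 0 through 2 `y`s seen; S3 means more than 2. Each `y` increments (capped at S3); other symbols loop. Accept from {S0, S1, S2}.
With 4 states:
        x   y  
>* S0   S0  S1 
 * S1   S1  S2 
 * S2   S2  S3 
   S3   S3  S3 
(> = start, * = accepting)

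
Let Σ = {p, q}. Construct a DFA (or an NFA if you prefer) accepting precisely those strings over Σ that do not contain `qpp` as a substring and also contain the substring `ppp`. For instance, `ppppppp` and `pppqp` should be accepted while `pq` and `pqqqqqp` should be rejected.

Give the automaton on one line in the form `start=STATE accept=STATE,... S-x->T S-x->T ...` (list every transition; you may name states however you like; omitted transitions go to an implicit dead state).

start=A accept=E,F,G A-p->B A-q->C B-p->D B-q->C C-p->C C-q->C D-p->E D-q->C E-p->E E-q->F F-p->G F-q->F G-p->C G-q->F

Run two small machines in parallel and take their product. The first has 4 states tracking partial matches of the forbidden pattern `qpp`; the second has 4 states tracking whether and how much of `ppp` has been seen. A product state is a pair (one from each), accepting exactly when both do. Minimizing collapses redundant product states.
       p  q 
>  A   B  C 
   B   D  C 
   C   C  C 
   D   E  C 
 * E   E  F 
 * F   G  F 
 * G   C  F 
(> = start, * = accepting)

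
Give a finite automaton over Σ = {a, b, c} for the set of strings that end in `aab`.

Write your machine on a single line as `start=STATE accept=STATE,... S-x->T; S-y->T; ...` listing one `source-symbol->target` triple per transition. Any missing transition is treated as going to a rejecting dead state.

start=q0; accept=q3; q0-a->q1; q0-b->q0; q0-c->q0; q1-a->q2; q1-b->q0; q1-c->q0; q2-a->q2; q2-b->q3; q2-c->q0; q3-a->q1; q3-b->q0; q3-c->q0

Let each state record the length of the longest suffix of the input read so far that is also a prefix of `aab`. q1 means the last symbol is `a`; q2 means the last 2 symbols are `aa`; q3 means the last 3 symbols are `aab`. Accept only at q3, where the string currently ends in `aab`.
A 4-state machine:
        a   b   c  
>  q0   q1  q0  q0 
   q1   q2  q0  q0 
   q2   q2  q3  q0 
 * q3   q1  q0  q0 
(> = start, * = accepting)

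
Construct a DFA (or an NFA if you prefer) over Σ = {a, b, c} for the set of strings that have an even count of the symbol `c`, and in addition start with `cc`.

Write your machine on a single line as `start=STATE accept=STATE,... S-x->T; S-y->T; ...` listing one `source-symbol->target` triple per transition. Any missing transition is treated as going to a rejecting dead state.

start=q0; accept=q3; q0-a->q1; q0-b->q1; q0-c->q2; q1-a->q1; q1-b->q1; q1-c->q1; q2-a->q1; q2-b->q1; q2-c->q3; q3-a->q3; q3-b->q3; q3-c->q4; q4-a->q4; q4-b->q4; q4-c->q3

Handle the two conditions separately and then intersect. One (2 states) tracks the count of `c`s modulo 2; the other (4 states) tracks whether the input so far still matches the prefix `cc`. Each combined state is a pair, one component from each; accept when both components accept. Equivalent product states are then merged.
5 states suffice.
        a   b   c  
>  q0   q1  q1  q2 
   q1   q1  q1  q1 
   q2   q1  q1  q3 
 * q3   q3  q3  q4 
   q4   q4  q4  q3 
(> = start, * = accepting)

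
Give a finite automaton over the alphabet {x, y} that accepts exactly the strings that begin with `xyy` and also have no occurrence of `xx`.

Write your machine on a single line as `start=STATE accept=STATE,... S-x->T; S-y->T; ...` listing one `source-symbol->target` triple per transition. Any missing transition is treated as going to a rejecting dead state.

start=s0; accept=s6,s7; s0-x->s1; s0-y->s2; s1-x->s3; s1-y->s4; s2-x->s5; s2-y->s2; s3-x->s3; s3-y->s3; s4-x->s5; s4-y->s6; s5-x->s3; s5-y->s2; s6-x->s7; s6-y->s6; s7-x->s8; s7-y->s6; s8-x->s8; s8-y->s8

Run two small machines in parallel and take their product. One (5 states) tracks whether the input so far still matches the prefix `xyy`; the other (3 states) tracks partial matches of the forbidden pattern `xx`. Each combined state is a pair, one component from each; accept when both components accept.
        x   y  
>  s0   s1  s2 
   s1   s3  s4 
   s2   s5  s2 
   s3   s3  s3 
   s4   s5  s6 
   s5   s3  s2 
 * s6   s7  s6 
 * s7   s8  s6 
   s8   s8  s8 
(> = start, * = accepting)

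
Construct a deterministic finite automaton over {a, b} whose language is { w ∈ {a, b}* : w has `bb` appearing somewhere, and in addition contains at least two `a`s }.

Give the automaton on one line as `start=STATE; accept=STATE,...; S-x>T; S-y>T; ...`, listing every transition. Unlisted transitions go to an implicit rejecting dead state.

start=q0; accept=q8; q0-a>q1; q0-b>q2; q1-a>q3; q1-b>q4; q2-a>q1; q2-b>q5; q3-a>q3; q3-b>q6; q4-a>q3; q4-b>q7; q5-a>q7; q5-b>q5; q6-a>q3; q6-b>q8; q7-a>q8; q7-b>q7; q8-a>q8; q8-b>q8

Run two small machines in parallel and take their product. The first has 3 states tracking whether and how much of `bb` has been seen; the second has 4 states tracking the count of `a`s, saturating at 3. A product state is a pair (one from each), accepting exactly when both do. Equivalent product states are then merged.
        a   b  
>  q0   q1  q2 
   q1   q3  q4 
   q2   q1  q5 
   q3   q3  q6 
   q4   q3  q7 
   q5   q7  q5 
   q6   q3  q8 
   q7   q8  q7 
 * q8   q8  q8 
(> = start, * = accepting)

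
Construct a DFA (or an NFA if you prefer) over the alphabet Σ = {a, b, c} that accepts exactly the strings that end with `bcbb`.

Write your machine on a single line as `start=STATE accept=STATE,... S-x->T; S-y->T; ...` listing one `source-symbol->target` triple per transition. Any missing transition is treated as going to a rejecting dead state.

start=S0; accept=S4; S0-a->S0; S0-b->S1; S0-c->S0; S1-a->S0; S1-b->S1; S1-c->S2; S2-a->S0; S2-b->S3; S2-c->S0; S3-a->S0; S3-b->S4; S3-c->S2; S4-a->S0; S4-b->S1; S4-c->S2

Remember how much of `bcbb` the current input suffix matches. State S0 means no match yet; S1 means the last symbol is `b`; S2 means the last 2 symbols are `bc`; S3 means the last 3 symbols are `bcb`; S4 means the last 4 symbols are `bcbb`. Only S4 accepts. On a mismatch, fall back to the longest proper suffix that is still a prefix of `bcbb`.
A 5-state machine:
        a   b   c  
>  S0   S0  S1  S0 
   S1   S0  S1  S2 
   S2   S0  S3  S0 
   S3   S0  S4  S2 
 * S4   S0  S1  S2 
(> = start, * = accepting)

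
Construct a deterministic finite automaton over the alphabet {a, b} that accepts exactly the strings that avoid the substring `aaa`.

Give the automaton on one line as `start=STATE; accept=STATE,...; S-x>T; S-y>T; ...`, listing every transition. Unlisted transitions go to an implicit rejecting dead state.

This is the complement of 'contains `aaa`'. Use the same substring-matching states — q0 through q3 holding how much of `aaa` has just been matched — but flip the accepting set: everything except the trap q3 accepts.
With 4 states:
        a   b  
>* q0   q1  q0 
 * q1   q2  q0 
 * q2   q3  q0 
   q3   q3  q3 
(> = start, * = accepting)

start=q0; accept=q0,q1,q2; q0-a>q1; q0-b>q0; q1-a>q2; q1-b>q0; q2-a>q3; q2-b>q0; q3-a>q3; q3-b>q3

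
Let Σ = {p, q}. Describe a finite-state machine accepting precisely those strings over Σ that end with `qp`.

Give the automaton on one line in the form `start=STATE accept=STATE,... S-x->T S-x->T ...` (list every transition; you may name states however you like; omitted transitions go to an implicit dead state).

Remember how much of `qp` the current input suffix matches. State A means no match yet; B means the last symbol is `q`; C means the last 2 symbols are `qp`. Only C accepts. On a mismatch, fall back to the longest proper suffix that is still a prefix of `qp`.
With 3 states:
       p  q 
>  A   A  B 
   B   C  B 
 * C   A  B 
(> = start, * = accepting)

start=A accept=C A-p->A A-q->B B-p->C B-q->B C-p->A C-q->B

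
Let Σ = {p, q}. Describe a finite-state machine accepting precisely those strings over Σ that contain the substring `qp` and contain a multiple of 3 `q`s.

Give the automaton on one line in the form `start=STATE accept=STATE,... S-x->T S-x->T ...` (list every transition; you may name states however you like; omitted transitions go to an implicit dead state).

start=s0 accept=s6 s0-p->s0 s0-q->s1 s1-p->s2 s1-q->s3 s2-p->s2 s2-q->s4 s3-p->s4 s3-q->s5 s4-p->s4 s4-q->s6 s5-p->s6 s5-q->s1 s6-p->s6 s6-q->s2

Run two small machines in parallel and take their product. One (3 states) tracks whether and how much of `qp` has been seen; the other (3 states) tracks the count of `q`s modulo 3. Each combined state is a pair, one component from each; accept when both components accept.
With 7 states:
        p   q  
>  s0   s0  s1 
   s1   s2  s3 
   s2   s2  s4 
   s3   s4  s5 
   s4   s4  s6 
   s5   s6  s1 
 * s6   s6  s2 
(> = start, * = accepting)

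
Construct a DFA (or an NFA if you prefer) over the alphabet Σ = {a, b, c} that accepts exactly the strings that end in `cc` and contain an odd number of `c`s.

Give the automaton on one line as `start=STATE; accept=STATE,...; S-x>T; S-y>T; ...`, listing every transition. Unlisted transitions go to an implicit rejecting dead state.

start=s0; accept=s5; s0-a>s0; s0-b>s0; s0-c>s1; s1-a>s2; s1-b>s2; s1-c>s3; s2-a>s2; s2-b>s2; s2-c>s4; s3-a>s0; s3-b>s0; s3-c>s5; s4-a>s0; s4-b>s0; s4-c>s5; s5-a>s2; s5-b>s2; s5-c>s3

Build one automaton per condition and run them in lockstep. The first has 3 states tracking how much of the suffix `cc` has currently been matched; the second has 2 states tracking the count of `c`s modulo 2. A product state is a pair (one from each), accepting exactly when both do.
A 6-state machine:
        a   b   c  
>  s0   s0  s0  s1 
   s1   s2  s2  s3 
   s2   s2  s2  s4 
   s3   s0  s0  s5 
   s4   s0  s0  s5 
 * s5   s2  s2  s3 
(> = start, * = accepting)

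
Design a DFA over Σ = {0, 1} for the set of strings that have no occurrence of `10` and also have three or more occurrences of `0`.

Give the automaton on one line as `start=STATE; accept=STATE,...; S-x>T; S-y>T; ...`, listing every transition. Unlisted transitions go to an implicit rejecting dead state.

Run two small machines in parallel and take their product. One (3 states) tracks partial matches of the forbidden pattern `10`; the other (5 states) tracks the count of `0`s, saturating at 4. Each combined state is a pair, one component from each; accept when both components accept.
With 14 states:
          0    1  
>  q0     q1   q2 
   q1     q3   q4 
   q2     q5   q2 
   q3     q6   q7 
   q4     q8   q4 
   q5     q8   q5 
 * q6     q9  q10 
   q7    q11   q7 
   q8    q11   q8 
 * q9     q9  q12 
 * q10   q13  q10 
   q11   q13  q11 
 * q12   q13  q12 
   q13   q13  q13 
(> = start, * = accepting)

start=q0; accept=q6,q9,q10,q12; q0-0>q1; q0-1>q2; q1-0>q3; q1-1>q4; q2-0>q5; q2-1>q2; q3-0>q6; q3-1>q7; q4-0>q8; q4-1>q4; q5-0>q8; q5-1>q5; q6-0>q9; q6-1>q10; q7-0>q11; q7-1>q7; q8-0>q11; q8-1>q8; q9-0>q9; q9-1>q12; q10-0>q13; q10-1>q10; q11-0>q13; q11-1>q11; q12-0>q13; q12-1>q12; q13-0>q13; q13-1>q13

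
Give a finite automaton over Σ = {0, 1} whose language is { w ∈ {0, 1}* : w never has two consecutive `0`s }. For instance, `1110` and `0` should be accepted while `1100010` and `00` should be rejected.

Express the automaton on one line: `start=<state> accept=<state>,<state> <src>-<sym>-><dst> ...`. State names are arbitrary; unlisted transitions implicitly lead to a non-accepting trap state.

start=s0 accept=s0,s1 s0-0->s1 s0-1->s0 s1-0->s2 s1-1->s0 s2-0->s2 s2-1->s2

Track partial matches of the forbidden pattern `00`. State s2 is a dead state reached once `00` has occurred; every other state accepts. s0 means no part of `00` is currently matched.
With 3 states:
        0   1  
>* s0   s1  s0 
 * s1   s2  s0 
   s2   s2  s2 
(> = start, * = accepting)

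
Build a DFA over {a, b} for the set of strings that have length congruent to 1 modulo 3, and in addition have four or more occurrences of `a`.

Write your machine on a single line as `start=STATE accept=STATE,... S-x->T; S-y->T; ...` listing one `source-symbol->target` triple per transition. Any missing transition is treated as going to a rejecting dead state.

start=S0; accept=S9,S17; S0-a->S1; S0-b->S2; S1-a->S3; S1-b->S4; S2-a->S4; S2-b->S5; S3-a->S6; S3-b->S7; S4-a->S7; S4-b->S8; S5-a->S8; S5-b->S0; S6-a->S9; S6-b->S10; S7-a->S10; S7-b->S11; S8-a->S11; S8-b->S1; S9-a->S12; S9-b->S13; S10-a->S13; S10-b->S14; S11-a->S14; S11-b->S3; S12-a->S15; S12-b->S15; S13-a->S15; S13-b->S16; S14-a->S16; S14-b->S6; S15-a->S17; S15-b->S17; S16-a->S17; S16-b->S9; S17-a->S12; S17-b->S12

Build one automaton per condition and run them in lockstep. The first has 3 states tracking the input length modulo 3; the second has 6 states tracking the count of `a`s, saturating at 5. A product state is a pair (one from each), accepting exactly when both do.
With 18 states:
          a    b  
>  S0     S1   S2 
   S1     S3   S4 
   S2     S4   S5 
   S3     S6   S7 
   S4     S7   S8 
   S5     S8   S0 
   S6     S9  S10 
   S7    S10  S11 
   S8    S11   S1 
 * S9    S12  S13 
   S10   S13  S14 
   S11   S14   S3 
   S12   S15  S15 
   S13   S15  S16 
   S14   S16   S6 
   S15   S17  S17 
   S16   S17   S9 
 * S17   S12  S12 
(> = start, * = accepting)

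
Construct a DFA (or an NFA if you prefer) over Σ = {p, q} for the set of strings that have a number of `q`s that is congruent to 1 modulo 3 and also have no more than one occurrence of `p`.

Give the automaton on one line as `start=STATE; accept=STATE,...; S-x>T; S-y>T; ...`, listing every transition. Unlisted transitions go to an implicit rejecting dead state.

start=A; accept=C,E; A-p>B; A-q>C; B-p>D; B-q>E; C-p>E; C-q>F; D-p>D; D-q>D; E-p>D; E-q>G; F-p>G; F-q>A; G-p>D; G-q>B

Handle the two conditions separately and then intersect. The first has 3 states tracking the count of `q`s modulo 3; the second has 3 states tracking the count of `p`s, saturating at 2. A product state is a pair (one from each), accepting exactly when both do. Minimizing collapses redundant product states.
7 states suffice.
       p  q 
>  A   B  C 
   B   D  E 
 * C   E  F 
   D   D  D 
 * E   D  G 
   F   G  A 
   G   D  B 
(> = start, * = accepting)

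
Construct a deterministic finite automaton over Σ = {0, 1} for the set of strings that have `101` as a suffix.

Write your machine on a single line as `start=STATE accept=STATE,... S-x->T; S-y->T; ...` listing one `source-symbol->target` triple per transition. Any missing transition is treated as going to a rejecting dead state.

start=q0; accept=q3; q0-0->q0; q0-1->q1; q1-0->q2; q1-1->q1; q2-0->q0; q2-1->q3; q3-0->q2; q3-1->q1

Let each state record the length of the longest suffix of the input read so far that is also a prefix of `101`. q1 means the last symbol is `1`; q2 means the last 2 symbols are `10`; q3 means the last 3 symbols are `101`. Accept only at q3, where the string currently ends in `101`.
4 states suffice.
        0   1  
>  q0   q0  q1 
   q1   q2  q1 
   q2   q0  q3 
 * q3   q2  q1 
(> = start, * = accepting)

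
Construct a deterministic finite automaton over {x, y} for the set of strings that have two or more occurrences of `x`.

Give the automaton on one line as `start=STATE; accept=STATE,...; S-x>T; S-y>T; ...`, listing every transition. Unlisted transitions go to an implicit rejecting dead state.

start=q0; accept=q2,q3; q0-x>q1; q0-y>q0; q1-x>q2; q1-y>q1; q2-x>q3; q2-y>q2; q3-x>q3; q3-y>q3

Count `x`s, saturating at 3: states q0 through q2 mean 0 through 2 `x`s seen; q3 means more than 2. Each `x` increments (capped at q3); other symbols loop. Accept from {q2, q3}.
A 4-state machine:
        x   y  
>  q0   q1  q0 
   q1   q2  q1 
 * q2   q3  q2 
 * q3   q3  q3 
(> = start, * = accepting)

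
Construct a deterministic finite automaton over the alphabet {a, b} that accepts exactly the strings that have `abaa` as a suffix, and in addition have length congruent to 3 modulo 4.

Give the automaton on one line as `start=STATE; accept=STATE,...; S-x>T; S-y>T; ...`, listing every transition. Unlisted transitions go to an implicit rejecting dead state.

start=S0; accept=S7; S0-a>S1; S0-b>S1; S1-a>S2; S1-b>S2; S2-a>S3; S2-b>S3; S3-a>S4; S3-b>S0; S4-a>S1; S4-b>S5; S5-a>S6; S5-b>S2; S6-a>S7; S6-b>S3; S7-a>S4; S7-b>S0

Build one automaton per condition and run them in lockstep. The first has 5 states tracking how much of the suffix `abaa` has currently been matched; the second has 4 states tracking the input length modulo 4. A product state is a pair (one from each), accepting exactly when both do. After merging equivalent states the machine shrinks.
An 8-state machine:
        a   b  
>  S0   S1  S1 
   S1   S2  S2 
   S2   S3  S3 
   S3   S4  S0 
   S4   S1  S5 
   S5   S6  S2 
   S6   S7  S3 
 * S7   S4  S0 
(> = start, * = accepting)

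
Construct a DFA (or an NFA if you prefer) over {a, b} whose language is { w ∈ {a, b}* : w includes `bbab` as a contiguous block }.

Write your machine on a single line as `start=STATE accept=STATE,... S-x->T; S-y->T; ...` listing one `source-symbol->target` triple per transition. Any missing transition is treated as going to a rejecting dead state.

Track how much of `bbab` has been matched so far: state q0 is no progress, q4 is the absorbing accept state reached once `bbab` has occurred. Intermediate states record partial matches; on a mismatch, fall back to the longest reusable overlap.
5 states suffice.
        a   b  
>  q0   q0  q1 
   q1   q0  q2 
   q2   q3  q2 
   q3   q0  q4 
 * q4   q4  q4 
(> = start, * = accepting)

start=q0; accept=q4; q0-a->q0; q0-b->q1; q1-a->q0; q1-b->q2; q2-a->q3; q2-b->q2; q3-a->q0; q3-b->q4; q4-a->q4; q4-b->q4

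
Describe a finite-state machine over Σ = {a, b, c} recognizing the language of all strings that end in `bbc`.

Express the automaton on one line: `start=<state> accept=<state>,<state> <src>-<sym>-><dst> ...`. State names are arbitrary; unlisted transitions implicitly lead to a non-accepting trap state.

start=q0 accept=q3 q0-a->q0 q0-b->q1 q0-c->q0 q1-a->q0 q1-b->q2 q1-c->q0 q2-a->q0 q2-b->q2 q2-c->q3 q3-a->q0 q3-b->q1 q3-c->q0

Let each state record the length of the longest suffix of the input read so far that is also a prefix of `bbc`. q1 means the last symbol is `b`; q2 means the last 2 symbols are `bb`; q3 means the last 3 symbols are `bbc`. Accept only at q3, where the string currently ends in `bbc`.
        a   b   c  
>  q0   q0  q1  q0 
   q1   q0  q2  q0 
   q2   q0  q2  q3 
 * q3   q0  q1  q0 
(> = start, * = accepting)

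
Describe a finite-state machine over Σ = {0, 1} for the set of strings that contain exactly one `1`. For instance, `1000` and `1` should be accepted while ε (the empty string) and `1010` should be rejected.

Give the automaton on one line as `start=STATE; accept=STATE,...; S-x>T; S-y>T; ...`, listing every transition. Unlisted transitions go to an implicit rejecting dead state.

start=q0; accept=q1; q0-0>q0; q0-1>q1; q1-0>q1; q1-1>q2; q2-0>q2; q2-1>q2

Only the number of `1`s matters, and only up to 2. Make a chain q0 → q1 → q2 advanced by each `1` (with q2 absorbing); every other symbol self-loops. The accepting set is {q1}.
        0   1  
>  q0   q0  q1 
 * q1   q1  q2 
   q2   q2  q2 
(> = start, * = accepting)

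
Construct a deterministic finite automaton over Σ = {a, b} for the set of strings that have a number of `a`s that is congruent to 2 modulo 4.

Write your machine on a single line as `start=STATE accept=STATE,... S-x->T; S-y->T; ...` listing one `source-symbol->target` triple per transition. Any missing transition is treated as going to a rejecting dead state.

Keep the running count of `a`s modulo 4: each `a` advances along the cycle S0 → S1 → S2 → S3 → S0 while other symbols loop. Accept at S2.
A 4-state machine:
        a   b  
>  S0   S1  S0 
   S1   S2  S1 
 * S2   S3  S2 
   S3   S0  S3 
(> = start, * = accepting)

start=S0; accept=S2; S0-a->S1; S0-b->S0; S1-a->S2; S1-b->S1; S2-a->S3; S2-b->S2; S3-a->S0; S3-b->S3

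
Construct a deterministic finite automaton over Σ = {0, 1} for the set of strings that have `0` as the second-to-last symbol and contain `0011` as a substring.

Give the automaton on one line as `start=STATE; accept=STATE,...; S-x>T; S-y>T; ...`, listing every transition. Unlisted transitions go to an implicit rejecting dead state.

start=S0; accept=S6,S7; S0-0>S1; S0-1>S0; S1-0>S2; S1-1>S0; S2-0>S2; S2-1>S3; S3-0>S1; S3-1>S4; S4-0>S5; S4-1>S4; S5-0>S6; S5-1>S7; S6-0>S6; S6-1>S7; S7-0>S5; S7-1>S4

Handle the two conditions separately and then intersect. The first has 7 states tracking the last 2 symbols read; the second has 5 states tracking whether and how much of `0011` has been seen. A product state is a pair (one from each), accepting exactly when both do. Equivalent product states are then merged.
        0   1  
>  S0   S1  S0 
   S1   S2  S0 
   S2   S2  S3 
   S3   S1  S4 
   S4   S5  S4 
   S5   S6  S7 
 * S6   S6  S7 
 * S7   S5  S4 
(> = start, * = accepting)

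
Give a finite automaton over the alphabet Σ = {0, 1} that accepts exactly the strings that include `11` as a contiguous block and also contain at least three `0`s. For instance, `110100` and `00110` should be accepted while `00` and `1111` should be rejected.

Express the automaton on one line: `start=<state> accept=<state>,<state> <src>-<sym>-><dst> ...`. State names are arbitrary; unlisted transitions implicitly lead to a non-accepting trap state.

start=S0 accept=S11 S0-0->S1 S0-1->S2 S1-0->S3 S1-1->S4 S2-0->S1 S2-1->S5 S3-0->S6 S3-1->S7 S4-0->S3 S4-1->S8 S5-0->S8 S5-1->S5 S6-0->S6 S6-1->S9 S7-0->S6 S7-1->S10 S8-0->S10 S8-1->S8 S9-0->S6 S9-1->S11 S10-0->S11 S10-1->S10 S11-0->S11 S11-1->S11

Run two small machines in parallel and take their product. One (3 states) tracks whether and how much of `11` has been seen; the other (5 states) tracks the count of `0`s, saturating at 4. Each combined state is a pair, one component from each; accept when both components accept. After merging equivalent states the machine shrinks.
A 12-state machine:
          0    1  
>  S0     S1   S2 
   S1     S3   S4 
   S2     S1   S5 
   S3     S6   S7 
   S4     S3   S8 
   S5     S8   S5 
   S6     S6   S9 
   S7     S6  S10 
   S8    S10   S8 
   S9     S6  S11 
   S10   S11  S10 
 * S11   S11  S11 
(> = start, * = accepting)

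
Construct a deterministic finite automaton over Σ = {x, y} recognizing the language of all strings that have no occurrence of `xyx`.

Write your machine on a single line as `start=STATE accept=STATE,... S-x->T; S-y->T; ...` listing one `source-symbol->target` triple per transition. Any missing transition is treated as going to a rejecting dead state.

This is the complement of 'contains `xyx`'. Use the same substring-matching states — q0 through q3 holding how much of `xyx` has just been matched — but flip the accepting set: everything except the trap q3 accepts.
A 4-state machine:
        x   y  
>* q0   q1  q0 
 * q1   q1  q2 
 * q2   q3  q0 
   q3   q3  q3 
(> = start, * = accepting)

start=q0; accept=q0,q1,q2; q0-x->q1; q0-y->q0; q1-x->q1; q1-y->q2; q2-x->q3; q2-y->q0; q3-x->q3; q3-y->q3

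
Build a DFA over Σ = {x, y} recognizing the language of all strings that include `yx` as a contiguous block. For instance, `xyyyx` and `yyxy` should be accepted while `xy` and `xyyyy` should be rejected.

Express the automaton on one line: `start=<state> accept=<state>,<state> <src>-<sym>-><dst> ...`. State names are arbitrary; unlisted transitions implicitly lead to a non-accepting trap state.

States q0..q1 record the length of the longest prefix of `yx` that matches the current input suffix. Reaching q2 means `yx` has been seen, and we stay there forever. Accept from q2.
3 states suffice.
        x   y  
>  q0   q0  q1 
   q1   q2  q1 
 * q2   q2  q2 
(> = start, * = accepting)

start=q0 accept=q2 q0-x->q0 q0-y->q1 q1-x->q2 q1-y->q1 q2-x->q2 q2-y->q2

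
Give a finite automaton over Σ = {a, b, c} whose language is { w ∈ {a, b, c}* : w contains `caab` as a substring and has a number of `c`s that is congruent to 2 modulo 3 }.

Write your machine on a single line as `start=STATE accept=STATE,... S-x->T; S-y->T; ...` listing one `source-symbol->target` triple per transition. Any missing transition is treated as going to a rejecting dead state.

start=s0; accept=s12; s0-a->s0; s0-b->s0; s0-c->s1; s1-a->s2; s1-b->s3; s1-c->s4; s2-a->s5; s2-b->s3; s2-c->s4; s3-a->s3; s3-b->s3; s3-c->s4; s4-a->s6; s4-b->s7; s4-c->s8; s5-a->s3; s5-b->s9; s5-c->s4; s6-a->s10; s6-b->s7; s6-c->s8; s7-a->s7; s7-b->s7; s7-c->s8; s8-a->s11; s8-b->s0; s8-c->s1; s9-a->s9; s9-b->s9; s9-c->s12; s10-a->s7; s10-b->s12; s10-c->s8; s11-a->s13; s11-b->s0; s11-c->s1; s12-a->s12; s12-b->s12; s12-c->s14; s13-a->s0; s13-b->s14; s13-c->s1; s14-a->s14; s14-b->s14; s14-c->s9

Run two small machines in parallel and take their product. One (5 states) tracks whether and how much of `caab` has been seen; the other (3 states) tracks the count of `c`s modulo 3. Each combined state is a pair, one component from each; accept when both components accept.
15 states suffice.
          a    b    c  
>  s0     s0   s0   s1 
   s1     s2   s3   s4 
   s2     s5   s3   s4 
   s3     s3   s3   s4 
   s4     s6   s7   s8 
   s5     s3   s9   s4 
   s6    s10   s7   s8 
   s7     s7   s7   s8 
   s8    s11   s0   s1 
   s9     s9   s9  s12 
   s10    s7  s12   s8 
   s11   s13   s0   s1 
 * s12   s12  s12  s14 
   s13    s0  s14   s1 
   s14   s14  s14   s9 
(> = start, * = accepting)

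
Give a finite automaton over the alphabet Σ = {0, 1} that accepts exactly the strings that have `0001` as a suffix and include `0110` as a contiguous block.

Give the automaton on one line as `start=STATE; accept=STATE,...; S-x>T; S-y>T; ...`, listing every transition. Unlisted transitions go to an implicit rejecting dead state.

Handle the two conditions separately and then intersect. One (5 states) tracks how much of the suffix `0001` has currently been matched; the other (5 states) tracks whether and how much of `0110` has been seen. Each combined state is a pair, one component from each; accept when both components accept. After merging equivalent states the machine shrinks.
       0  1 
>  A   B  A 
   B   B  C 
   C   B  D 
   D   E  A 
   E   F  G 
   F   H  G 
   G   E  G 
   H   H  I 
 * I   E  G 
(> = start, * = accepting)

start=A; accept=I; A-0>B; A-1>A; B-0>B; B-1>C; C-0>B; C-1>D; D-0>E; D-1>A; E-0>F; E-1>G; F-0>H; F-1>G; G-0>E; G-1>G; H-0>H; H-1>I; I-0>E; I-1>G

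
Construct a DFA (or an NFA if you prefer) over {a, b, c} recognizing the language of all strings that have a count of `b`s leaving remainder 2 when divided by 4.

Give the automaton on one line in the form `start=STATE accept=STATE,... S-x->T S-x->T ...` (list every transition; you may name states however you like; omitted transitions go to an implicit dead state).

Keep the running count of `b`s modulo 4: each `b` advances along the cycle s0 → s1 → s2 → s3 → s0 while other symbols loop. Accept at s2.
4 states suffice.
        a   b   c  
>  s0   s0  s1  s0 
   s1   s1  s2  s1 
 * s2   s2  s3  s2 
   s3   s3  s0  s3 
(> = start, * = accepting)

start=s0 accept=s2 s0-a->s0 s0-b->s1 s0-c->s0 s1-a->s1 s1-b->s2 s1-c->s1 s2-a->s2 s2-b->s3 s2-c->s2 s3-a->s3 s3-b->s0 s3-c->s3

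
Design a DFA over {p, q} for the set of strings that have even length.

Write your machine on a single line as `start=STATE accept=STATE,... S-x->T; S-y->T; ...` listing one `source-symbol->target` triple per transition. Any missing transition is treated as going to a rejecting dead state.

start=s0; accept=s0; s0-p->s1; s0-q->s1; s1-p->s0; s1-q->s0

Count input length modulo 2: every symbol advances one step around the cycle s0 → s1 → s0. Accept at s0.
        p   q  
>* s0   s1  s1 
   s1   s0  s0 
(> = start, * = accepting)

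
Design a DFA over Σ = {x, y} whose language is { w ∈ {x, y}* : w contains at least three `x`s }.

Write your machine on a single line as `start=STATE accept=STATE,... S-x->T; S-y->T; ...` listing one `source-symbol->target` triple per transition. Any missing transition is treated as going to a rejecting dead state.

start=S0; accept=S3,S4; S0-x->S1; S0-y->S0; S1-x->S2; S1-y->S1; S2-x->S3; S2-y->S2; S3-x->S4; S3-y->S3; S4-x->S4; S4-y->S4

Only the number of `x`s matters, and only up to 4. Make a chain S0 → S1 → S2 → S3 → S4 advanced by each `x` (with S4 absorbing); every other symbol self-loops. The accepting set is {S3, S4}.
A 5-state machine:
        x   y  
>  S0   S1  S0 
   S1   S2  S1 
   S2   S3  S2 
 * S3   S4  S3 
 * S4   S4  S4 
(> = start, * = accepting)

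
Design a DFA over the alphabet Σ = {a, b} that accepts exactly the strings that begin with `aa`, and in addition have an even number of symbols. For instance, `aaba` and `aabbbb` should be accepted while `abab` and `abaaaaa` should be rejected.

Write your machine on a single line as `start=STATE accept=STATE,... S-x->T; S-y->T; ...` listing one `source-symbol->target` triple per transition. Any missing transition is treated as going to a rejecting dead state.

Handle the two conditions separately and then intersect. The first has 4 states tracking whether the input so far still matches the prefix `aa`; the second has 2 states tracking the input length modulo 2. A product state is a pair (one from each), accepting exactly when both do.
A 6-state machine:
        a   b  
>  q0   q1  q2 
   q1   q3  q4 
   q2   q4  q4 
 * q3   q5  q5 
   q4   q2  q2 
   q5   q3  q3 
(> = start, * = accepting)

start=q0; accept=q3; q0-a->q1; q0-b->q2; q1-a->q3; q1-b->q4; q2-a->q4; q2-b->q4; q3-a->q5; q3-b->q5; q4-a->q2; q4-b->q2; q5-a->q3; q5-b->q3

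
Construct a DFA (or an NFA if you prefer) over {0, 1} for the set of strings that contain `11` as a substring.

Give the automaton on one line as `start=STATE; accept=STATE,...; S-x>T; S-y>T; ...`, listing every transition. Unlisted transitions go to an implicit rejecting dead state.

States q0..q1 record the length of the longest prefix of `11` that matches the current input suffix. Reaching q2 means `11` has been seen, and we stay there forever. Accept from q2.
        0   1  
>  q0   q0  q1 
   q1   q0  q2 
 * q2   q2  q2 
(> = start, * = accepting)

start=q0; accept=q2; q0-0>q0; q0-1>q1; q1-0>q0; q1-1>q2; q2-0>q2; q2-1>q2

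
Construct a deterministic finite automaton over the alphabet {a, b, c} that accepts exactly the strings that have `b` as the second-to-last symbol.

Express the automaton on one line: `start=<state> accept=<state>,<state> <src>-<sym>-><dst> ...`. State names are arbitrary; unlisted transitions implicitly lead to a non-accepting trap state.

start=q0 accept=q7,q8,q9 q0-a->q1 q0-b->q2 q0-c->q3 q1-a->q4 q1-b->q5 q1-c->q6 q2-a->q7 q2-b->q8 q2-c->q9 q3-a->q10 q3-b->q11 q3-c->q12 q4-a->q4 q4-b->q5 q4-c->q6 q5-a->q7 q5-b->q8 q5-c->q9 q6-a->q10 q6-b->q11 q6-c->q12 q7-a->q4 q7-b->q5 q7-c->q6 q8-a->q7 q8-b->q8 q8-c->q9 q9-a->q10 q9-b->q11 q9-c->q12 q10-a->q4 q10-b->q5 q10-c->q6 q11-a->q7 q11-b->q8 q11-c->q9 q12-a->q10 q12-b->q11 q12-c->q12

Because acceptance depends on a position counted from the end, the machine has to buffer the most recent 2 symbols. Make each state the string of the last up-to-2 symbols read; on input `x` shift the window left and append `x`. Accept when the buffered window has length 2 and begins with `b`.
A 13-state machine:
          a    b    c  
>  q0     q1   q2   q3 
   q1     q4   q5   q6 
   q2     q7   q8   q9 
   q3    q10  q11  q12 
   q4     q4   q5   q6 
   q5     q7   q8   q9 
   q6    q10  q11  q12 
 * q7     q4   q5   q6 
 * q8     q7   q8   q9 
 * q9    q10  q11  q12 
   q10    q4   q5   q6 
   q11    q7   q8   q9 
   q12   q10  q11  q12 
(> = start, * = accepting)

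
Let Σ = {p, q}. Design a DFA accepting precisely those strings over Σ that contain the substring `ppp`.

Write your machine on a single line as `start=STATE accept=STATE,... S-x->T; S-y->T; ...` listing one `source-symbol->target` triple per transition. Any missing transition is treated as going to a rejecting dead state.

Track how much of `ppp` has been matched so far: state A is no progress, D is the absorbing accept state reached once `ppp` has occurred. Intermediate states record partial matches; on a mismatch, fall back to the longest reusable overlap.
4 states suffice.
       p  q 
>  A   B  A 
   B   C  A 
   C   D  A 
 * D   D  D 
(> = start, * = accepting)

start=A; accept=D; A-p->B; A-q->A; B-p->C; B-q->A; C-p->D; C-q->A; D-p->D; D-q->D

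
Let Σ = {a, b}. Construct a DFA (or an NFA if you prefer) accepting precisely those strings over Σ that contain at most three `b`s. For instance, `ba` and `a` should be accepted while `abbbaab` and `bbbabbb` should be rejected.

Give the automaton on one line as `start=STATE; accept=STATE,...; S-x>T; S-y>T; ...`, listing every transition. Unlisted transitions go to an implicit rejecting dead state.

start=s0; accept=s0,s1,s2,s3; s0-a>s0; s0-b>s1; s1-a>s1; s1-b>s2; s2-a>s2; s2-b>s3; s3-a>s3; s3-b>s4; s4-a>s4; s4-b>s4

Count `b`s, saturating at 4: states s0 through s3 mean 0 through 3 `b`s seen; s4 means more than 3. Each `b` increments (capped at s4); other symbols loop. Accept from {s0, s1, s2, s3}.
5 states suffice.
        a   b  
>* s0   s0  s1 
 * s1   s1  s2 
 * s2   s2  s3 
 * s3   s3  s4 
   s4   s4  s4 
(> = start, * = accepting)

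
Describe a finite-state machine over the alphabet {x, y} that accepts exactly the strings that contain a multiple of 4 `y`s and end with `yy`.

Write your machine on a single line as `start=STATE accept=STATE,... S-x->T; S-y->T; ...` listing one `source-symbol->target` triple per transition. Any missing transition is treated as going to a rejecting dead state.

Run two small machines in parallel and take their product. The first has 4 states tracking the count of `y`s modulo 4; the second has 3 states tracking how much of the suffix `yy` has currently been matched. A product state is a pair (one from each), accepting exactly when both do. After merging equivalent states the machine shrinks.
6 states suffice.
        x   y  
>  q0   q0  q1 
   q1   q1  q2 
   q2   q2  q3 
   q3   q4  q5 
   q4   q4  q0 
 * q5   q0  q1 
(> = start, * = accepting)

start=q0; accept=q5; q0-x->q0; q0-y->q1; q1-x->q1; q1-y->q2; q2-x->q2; q2-y->q3; q3-x->q4; q3-y->q5; q4-x->q4; q4-y->q0; q5-x->q0; q5-y->q1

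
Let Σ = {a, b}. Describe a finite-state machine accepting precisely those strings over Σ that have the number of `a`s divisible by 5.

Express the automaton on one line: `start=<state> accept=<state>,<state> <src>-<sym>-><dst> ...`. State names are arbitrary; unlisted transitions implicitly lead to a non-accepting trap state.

start=q0 accept=q0 q0-a->q1 q0-b->q0 q1-a->q2 q1-b->q1 q2-a->q3 q2-b->q2 q3-a->q4 q3-b->q3 q4-a->q0 q4-b->q4

The only thing that matters is how many `a`s have appeared, reduced mod 5. Use one state per residue: q0 for 0, …, q4 for 4. Reading `a` moves to the next residue; anything else stays put. q0 is accepting.
        a   b  
>* q0   q1  q0 
   q1   q2  q1 
   q2   q3  q2 
   q3   q4  q3 
   q4   q0  q4 
(> = start, * = accepting)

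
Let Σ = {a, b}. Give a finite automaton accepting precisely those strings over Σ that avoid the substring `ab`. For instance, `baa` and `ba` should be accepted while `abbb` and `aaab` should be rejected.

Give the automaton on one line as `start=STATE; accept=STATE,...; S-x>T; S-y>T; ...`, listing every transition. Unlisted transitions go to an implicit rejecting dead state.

start=q0; accept=q0,q1; q0-a>q1; q0-b>q0; q1-a>q1; q1-b>q2; q2-a>q2; q2-b>q2

This is the complement of 'contains `ab`'. Use the same substring-matching states — q0 through q2 holding how much of `ab` has just been matched — but flip the accepting set: everything except the trap q2 accepts.
3 states suffice.
        a   b  
>* q0   q1  q0 
 * q1   q1  q2 
   q2   q2  q2 
(> = start, * = accepting)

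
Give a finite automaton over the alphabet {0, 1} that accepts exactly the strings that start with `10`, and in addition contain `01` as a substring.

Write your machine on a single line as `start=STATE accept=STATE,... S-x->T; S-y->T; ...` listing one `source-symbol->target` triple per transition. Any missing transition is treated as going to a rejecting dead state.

Handle the two conditions separately and then intersect. The first has 4 states tracking whether the input so far still matches the prefix `10`; the second has 3 states tracking whether and how much of `01` has been seen. A product state is a pair (one from each), accepting exactly when both do. After merging equivalent states the machine shrinks.
5 states suffice.
        0   1  
>  s0   s1  s2 
   s1   s1  s1 
   s2   s3  s1 
   s3   s3  s4 
 * s4   s4  s4 
(> = start, * = accepting)

start=s0; accept=s4; s0-0->s1; s0-1->s2; s1-0->s1; s1-1->s1; s2-0->s3; s2-1->s1; s3-0->s3; s3-1->s4; s4-0->s4; s4-1->s4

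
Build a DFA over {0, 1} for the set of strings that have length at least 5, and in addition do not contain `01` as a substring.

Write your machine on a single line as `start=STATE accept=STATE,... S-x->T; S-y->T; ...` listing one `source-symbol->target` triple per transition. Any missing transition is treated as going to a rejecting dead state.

start=q0; accept=q10,q11; q0-0->q1; q0-1->q2; q1-0->q3; q1-1->q4; q2-0->q3; q2-1->q5; q3-0->q6; q3-1->q4; q4-0->q4; q4-1->q4; q5-0->q6; q5-1->q7; q6-0->q8; q6-1->q4; q7-0->q8; q7-1->q9; q8-0->q10; q8-1->q4; q9-0->q10; q9-1->q11; q10-0->q10; q10-1->q4; q11-0->q10; q11-1->q11

Handle the two conditions separately and then intersect. One (7 states) tracks the input length, saturating at 6; the other (3 states) tracks partial matches of the forbidden pattern `01`. Each combined state is a pair, one component from each; accept when both components accept. Equivalent product states are then merged.
          0    1  
>  q0     q1   q2 
   q1     q3   q4 
   q2     q3   q5 
   q3     q6   q4 
   q4     q4   q4 
   q5     q6   q7 
   q6     q8   q4 
   q7     q8   q9 
   q8    q10   q4 
   q9    q10  q11 
 * q10   q10   q4 
 * q11   q10  q11 
(> = start, * = accepting)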